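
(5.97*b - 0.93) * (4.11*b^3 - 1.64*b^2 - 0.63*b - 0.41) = 24.5367*b^4 - 13.6131*b^3 - 2.2359*b^2 - 1.8618*b + 0.3813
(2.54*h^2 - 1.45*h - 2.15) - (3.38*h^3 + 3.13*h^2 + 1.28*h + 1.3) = -3.38*h^3 - 0.59*h^2 - 2.73*h - 3.45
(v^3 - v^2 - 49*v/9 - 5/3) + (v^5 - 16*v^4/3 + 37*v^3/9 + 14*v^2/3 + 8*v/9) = v^5 - 16*v^4/3 + 46*v^3/9 + 11*v^2/3 - 41*v/9 - 5/3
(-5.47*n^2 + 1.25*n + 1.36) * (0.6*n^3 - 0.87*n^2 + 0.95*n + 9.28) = -3.282*n^5 + 5.5089*n^4 - 5.468*n^3 - 50.7573*n^2 + 12.892*n + 12.6208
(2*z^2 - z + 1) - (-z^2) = 3*z^2 - z + 1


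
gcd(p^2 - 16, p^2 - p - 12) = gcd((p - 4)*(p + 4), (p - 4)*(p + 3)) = p - 4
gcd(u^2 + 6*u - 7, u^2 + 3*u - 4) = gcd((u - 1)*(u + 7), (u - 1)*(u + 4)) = u - 1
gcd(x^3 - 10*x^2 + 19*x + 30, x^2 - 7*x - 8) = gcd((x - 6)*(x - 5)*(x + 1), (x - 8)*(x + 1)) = x + 1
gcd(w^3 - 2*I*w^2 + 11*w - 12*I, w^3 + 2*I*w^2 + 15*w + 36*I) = w^2 - I*w + 12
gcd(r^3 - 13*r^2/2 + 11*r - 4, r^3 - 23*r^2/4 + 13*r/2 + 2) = r^2 - 6*r + 8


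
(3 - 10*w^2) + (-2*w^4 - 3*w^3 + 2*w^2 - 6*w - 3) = -2*w^4 - 3*w^3 - 8*w^2 - 6*w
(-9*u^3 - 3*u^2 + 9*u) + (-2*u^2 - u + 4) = -9*u^3 - 5*u^2 + 8*u + 4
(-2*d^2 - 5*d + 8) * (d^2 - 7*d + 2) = -2*d^4 + 9*d^3 + 39*d^2 - 66*d + 16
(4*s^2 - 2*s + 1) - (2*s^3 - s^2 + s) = -2*s^3 + 5*s^2 - 3*s + 1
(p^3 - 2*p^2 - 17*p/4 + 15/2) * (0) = 0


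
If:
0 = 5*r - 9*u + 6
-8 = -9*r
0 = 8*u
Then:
No Solution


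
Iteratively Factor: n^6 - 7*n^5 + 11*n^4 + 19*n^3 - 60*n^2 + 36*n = (n - 3)*(n^5 - 4*n^4 - n^3 + 16*n^2 - 12*n) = n*(n - 3)*(n^4 - 4*n^3 - n^2 + 16*n - 12) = n*(n - 3)*(n + 2)*(n^3 - 6*n^2 + 11*n - 6) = n*(n - 3)*(n - 2)*(n + 2)*(n^2 - 4*n + 3) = n*(n - 3)^2*(n - 2)*(n + 2)*(n - 1)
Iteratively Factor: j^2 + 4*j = (j)*(j + 4)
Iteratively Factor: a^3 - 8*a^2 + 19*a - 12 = (a - 1)*(a^2 - 7*a + 12) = (a - 3)*(a - 1)*(a - 4)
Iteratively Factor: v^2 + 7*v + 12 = (v + 3)*(v + 4)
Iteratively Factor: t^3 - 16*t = (t)*(t^2 - 16) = t*(t - 4)*(t + 4)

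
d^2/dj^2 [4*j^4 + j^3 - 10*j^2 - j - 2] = 48*j^2 + 6*j - 20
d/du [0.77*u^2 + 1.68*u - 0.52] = 1.54*u + 1.68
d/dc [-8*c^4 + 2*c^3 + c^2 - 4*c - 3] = -32*c^3 + 6*c^2 + 2*c - 4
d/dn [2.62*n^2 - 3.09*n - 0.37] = 5.24*n - 3.09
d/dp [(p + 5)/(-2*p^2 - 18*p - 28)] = (-p^2 - 9*p + (p + 5)*(2*p + 9) - 14)/(2*(p^2 + 9*p + 14)^2)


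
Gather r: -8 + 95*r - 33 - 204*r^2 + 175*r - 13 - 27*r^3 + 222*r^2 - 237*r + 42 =-27*r^3 + 18*r^2 + 33*r - 12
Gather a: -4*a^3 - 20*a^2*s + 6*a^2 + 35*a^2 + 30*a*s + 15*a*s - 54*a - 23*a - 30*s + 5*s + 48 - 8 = -4*a^3 + a^2*(41 - 20*s) + a*(45*s - 77) - 25*s + 40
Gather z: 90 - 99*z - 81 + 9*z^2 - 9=9*z^2 - 99*z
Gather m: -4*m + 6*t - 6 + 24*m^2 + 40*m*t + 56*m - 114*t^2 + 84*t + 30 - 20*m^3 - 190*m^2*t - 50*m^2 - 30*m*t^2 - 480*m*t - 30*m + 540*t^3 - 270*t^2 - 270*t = -20*m^3 + m^2*(-190*t - 26) + m*(-30*t^2 - 440*t + 22) + 540*t^3 - 384*t^2 - 180*t + 24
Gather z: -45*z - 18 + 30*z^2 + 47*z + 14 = 30*z^2 + 2*z - 4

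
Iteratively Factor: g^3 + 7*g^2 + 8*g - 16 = (g + 4)*(g^2 + 3*g - 4) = (g + 4)^2*(g - 1)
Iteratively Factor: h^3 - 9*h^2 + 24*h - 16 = (h - 1)*(h^2 - 8*h + 16) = (h - 4)*(h - 1)*(h - 4)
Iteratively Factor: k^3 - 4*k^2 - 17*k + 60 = (k - 5)*(k^2 + k - 12) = (k - 5)*(k - 3)*(k + 4)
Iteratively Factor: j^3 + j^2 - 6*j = (j)*(j^2 + j - 6) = j*(j - 2)*(j + 3)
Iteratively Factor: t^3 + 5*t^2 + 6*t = (t)*(t^2 + 5*t + 6) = t*(t + 3)*(t + 2)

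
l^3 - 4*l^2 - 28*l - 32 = (l - 8)*(l + 2)^2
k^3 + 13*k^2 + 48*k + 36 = (k + 1)*(k + 6)^2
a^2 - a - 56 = (a - 8)*(a + 7)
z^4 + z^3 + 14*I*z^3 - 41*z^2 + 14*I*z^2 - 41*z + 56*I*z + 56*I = (z + 1)*(z - I)*(z + 7*I)*(z + 8*I)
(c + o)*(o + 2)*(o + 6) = c*o^2 + 8*c*o + 12*c + o^3 + 8*o^2 + 12*o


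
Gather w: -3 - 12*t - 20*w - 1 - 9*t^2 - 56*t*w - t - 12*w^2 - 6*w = -9*t^2 - 13*t - 12*w^2 + w*(-56*t - 26) - 4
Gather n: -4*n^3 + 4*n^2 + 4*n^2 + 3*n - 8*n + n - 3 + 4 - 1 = -4*n^3 + 8*n^2 - 4*n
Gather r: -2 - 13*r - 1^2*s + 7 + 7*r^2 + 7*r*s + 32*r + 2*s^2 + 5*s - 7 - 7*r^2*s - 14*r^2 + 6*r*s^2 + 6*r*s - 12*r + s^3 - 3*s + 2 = r^2*(-7*s - 7) + r*(6*s^2 + 13*s + 7) + s^3 + 2*s^2 + s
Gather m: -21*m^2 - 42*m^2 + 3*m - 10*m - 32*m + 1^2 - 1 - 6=-63*m^2 - 39*m - 6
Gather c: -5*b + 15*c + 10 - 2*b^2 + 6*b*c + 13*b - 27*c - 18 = -2*b^2 + 8*b + c*(6*b - 12) - 8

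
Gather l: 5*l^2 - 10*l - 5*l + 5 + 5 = 5*l^2 - 15*l + 10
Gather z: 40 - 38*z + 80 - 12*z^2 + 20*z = -12*z^2 - 18*z + 120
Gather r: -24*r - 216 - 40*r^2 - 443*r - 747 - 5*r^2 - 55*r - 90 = -45*r^2 - 522*r - 1053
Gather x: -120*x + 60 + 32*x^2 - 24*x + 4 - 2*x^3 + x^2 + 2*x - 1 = -2*x^3 + 33*x^2 - 142*x + 63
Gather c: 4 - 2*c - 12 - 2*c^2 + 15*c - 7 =-2*c^2 + 13*c - 15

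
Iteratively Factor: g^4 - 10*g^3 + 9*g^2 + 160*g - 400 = (g - 5)*(g^3 - 5*g^2 - 16*g + 80) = (g - 5)^2*(g^2 - 16) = (g - 5)^2*(g + 4)*(g - 4)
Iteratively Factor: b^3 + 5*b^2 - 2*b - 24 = (b + 3)*(b^2 + 2*b - 8) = (b - 2)*(b + 3)*(b + 4)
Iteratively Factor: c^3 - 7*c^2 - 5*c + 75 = (c - 5)*(c^2 - 2*c - 15) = (c - 5)*(c + 3)*(c - 5)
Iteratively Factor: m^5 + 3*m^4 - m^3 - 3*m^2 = (m)*(m^4 + 3*m^3 - m^2 - 3*m) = m*(m + 3)*(m^3 - m) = m^2*(m + 3)*(m^2 - 1) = m^2*(m + 1)*(m + 3)*(m - 1)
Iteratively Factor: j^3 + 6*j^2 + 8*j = (j + 2)*(j^2 + 4*j) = (j + 2)*(j + 4)*(j)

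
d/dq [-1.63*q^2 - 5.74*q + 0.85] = -3.26*q - 5.74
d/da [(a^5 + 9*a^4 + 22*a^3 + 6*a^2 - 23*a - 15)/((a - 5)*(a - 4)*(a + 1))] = (2*a^5 - 19*a^4 - 64*a^3 + 362*a^2 + 590*a - 295)/(a^4 - 18*a^3 + 121*a^2 - 360*a + 400)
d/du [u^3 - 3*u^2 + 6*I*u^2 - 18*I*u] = 3*u^2 + u*(-6 + 12*I) - 18*I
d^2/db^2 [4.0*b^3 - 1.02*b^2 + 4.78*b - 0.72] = 24.0*b - 2.04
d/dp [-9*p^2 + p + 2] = 1 - 18*p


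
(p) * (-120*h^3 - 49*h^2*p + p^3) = -120*h^3*p - 49*h^2*p^2 + p^4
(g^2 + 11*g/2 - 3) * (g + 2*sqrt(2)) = g^3 + 2*sqrt(2)*g^2 + 11*g^2/2 - 3*g + 11*sqrt(2)*g - 6*sqrt(2)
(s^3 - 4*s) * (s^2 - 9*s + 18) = s^5 - 9*s^4 + 14*s^3 + 36*s^2 - 72*s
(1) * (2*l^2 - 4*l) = 2*l^2 - 4*l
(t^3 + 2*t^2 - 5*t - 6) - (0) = t^3 + 2*t^2 - 5*t - 6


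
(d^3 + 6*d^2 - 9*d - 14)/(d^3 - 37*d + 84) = (d^2 - d - 2)/(d^2 - 7*d + 12)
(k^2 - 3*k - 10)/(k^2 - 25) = (k + 2)/(k + 5)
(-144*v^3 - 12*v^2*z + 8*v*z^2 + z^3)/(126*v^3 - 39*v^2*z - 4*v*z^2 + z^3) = (-24*v^2 + 2*v*z + z^2)/(21*v^2 - 10*v*z + z^2)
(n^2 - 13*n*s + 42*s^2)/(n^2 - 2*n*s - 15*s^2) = (-n^2 + 13*n*s - 42*s^2)/(-n^2 + 2*n*s + 15*s^2)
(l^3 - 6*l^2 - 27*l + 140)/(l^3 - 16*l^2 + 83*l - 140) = (l + 5)/(l - 5)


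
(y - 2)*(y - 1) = y^2 - 3*y + 2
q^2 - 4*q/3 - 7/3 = (q - 7/3)*(q + 1)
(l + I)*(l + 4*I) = l^2 + 5*I*l - 4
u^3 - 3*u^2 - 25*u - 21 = (u - 7)*(u + 1)*(u + 3)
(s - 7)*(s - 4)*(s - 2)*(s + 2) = s^4 - 11*s^3 + 24*s^2 + 44*s - 112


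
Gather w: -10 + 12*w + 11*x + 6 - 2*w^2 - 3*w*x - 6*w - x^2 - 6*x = -2*w^2 + w*(6 - 3*x) - x^2 + 5*x - 4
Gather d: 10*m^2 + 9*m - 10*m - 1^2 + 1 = 10*m^2 - m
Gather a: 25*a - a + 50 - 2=24*a + 48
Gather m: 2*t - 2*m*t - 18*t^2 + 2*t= -2*m*t - 18*t^2 + 4*t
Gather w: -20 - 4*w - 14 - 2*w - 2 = -6*w - 36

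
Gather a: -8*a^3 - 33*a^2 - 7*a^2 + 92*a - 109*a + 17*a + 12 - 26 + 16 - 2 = -8*a^3 - 40*a^2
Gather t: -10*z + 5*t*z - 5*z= 5*t*z - 15*z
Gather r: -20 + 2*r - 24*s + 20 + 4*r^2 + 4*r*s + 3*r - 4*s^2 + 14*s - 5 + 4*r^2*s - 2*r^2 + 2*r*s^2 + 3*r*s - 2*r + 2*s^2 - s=r^2*(4*s + 2) + r*(2*s^2 + 7*s + 3) - 2*s^2 - 11*s - 5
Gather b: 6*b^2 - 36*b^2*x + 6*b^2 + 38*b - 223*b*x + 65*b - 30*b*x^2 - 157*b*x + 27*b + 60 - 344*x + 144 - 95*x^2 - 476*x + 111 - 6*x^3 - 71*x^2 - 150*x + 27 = b^2*(12 - 36*x) + b*(-30*x^2 - 380*x + 130) - 6*x^3 - 166*x^2 - 970*x + 342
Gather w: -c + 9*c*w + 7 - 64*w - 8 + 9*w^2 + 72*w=-c + 9*w^2 + w*(9*c + 8) - 1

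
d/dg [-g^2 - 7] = -2*g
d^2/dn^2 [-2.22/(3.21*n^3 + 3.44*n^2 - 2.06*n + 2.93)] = ((42.7572*n + 15.2736)*(3.21*n^3 + 3.44*n^2 - 2.06*n + 2.93) - 2.22*(9.63*n^2 + 6.88*n - 2.06)*(19.26*n^2 + 13.76*n - 4.12))/(3.21*n^3 + 3.44*n^2 - 2.06*n + 2.93)^3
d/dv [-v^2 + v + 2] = 1 - 2*v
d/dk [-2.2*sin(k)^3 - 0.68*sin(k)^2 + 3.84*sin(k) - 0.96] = (-6.6*sin(k)^2 - 1.36*sin(k) + 3.84)*cos(k)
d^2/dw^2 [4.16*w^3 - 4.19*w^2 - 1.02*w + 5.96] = 24.96*w - 8.38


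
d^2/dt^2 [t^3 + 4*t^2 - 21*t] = 6*t + 8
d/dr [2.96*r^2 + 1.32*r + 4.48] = 5.92*r + 1.32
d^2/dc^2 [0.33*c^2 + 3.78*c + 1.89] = 0.660000000000000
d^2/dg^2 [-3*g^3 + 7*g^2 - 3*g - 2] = 14 - 18*g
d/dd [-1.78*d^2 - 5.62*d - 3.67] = -3.56*d - 5.62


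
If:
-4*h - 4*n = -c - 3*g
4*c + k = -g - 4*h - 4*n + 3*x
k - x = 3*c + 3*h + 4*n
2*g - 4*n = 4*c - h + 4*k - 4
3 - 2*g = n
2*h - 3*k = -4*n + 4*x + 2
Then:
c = -1152/1583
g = 1276/1583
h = -1528/1583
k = 794/1583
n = 2197/1583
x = 46/1583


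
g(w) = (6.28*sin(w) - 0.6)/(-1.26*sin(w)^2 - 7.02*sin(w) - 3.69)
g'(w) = (2.52*sin(w)*cos(w) + 7.02*cos(w))*(6.28*sin(w) - 0.6)/(-1.26*sin(w)^2 - 7.02*sin(w) - 3.69)^2 + 6.28*cos(w)/(-1.26*sin(w)^2 - 7.02*sin(w) - 3.69)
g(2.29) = -0.43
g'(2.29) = 0.17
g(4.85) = -3.36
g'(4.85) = -0.60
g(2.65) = -0.32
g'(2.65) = 0.44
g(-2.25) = -5.44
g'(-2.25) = 13.21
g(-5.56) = -0.40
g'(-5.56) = -0.24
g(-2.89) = 1.07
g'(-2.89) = 6.29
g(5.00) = -3.52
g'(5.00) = -1.49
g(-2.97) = 0.66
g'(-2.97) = 4.15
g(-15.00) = -13.69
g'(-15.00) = 149.57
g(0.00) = 0.16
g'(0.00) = -2.01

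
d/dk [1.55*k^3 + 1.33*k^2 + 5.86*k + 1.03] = 4.65*k^2 + 2.66*k + 5.86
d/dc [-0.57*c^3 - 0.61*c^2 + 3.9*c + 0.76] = -1.71*c^2 - 1.22*c + 3.9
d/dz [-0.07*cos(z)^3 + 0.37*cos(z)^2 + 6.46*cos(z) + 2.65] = (0.21*cos(z)^2 - 0.74*cos(z) - 6.46)*sin(z)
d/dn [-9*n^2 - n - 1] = -18*n - 1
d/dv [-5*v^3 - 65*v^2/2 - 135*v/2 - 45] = -15*v^2 - 65*v - 135/2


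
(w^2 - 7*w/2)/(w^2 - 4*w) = (w - 7/2)/(w - 4)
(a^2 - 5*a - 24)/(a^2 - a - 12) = (a - 8)/(a - 4)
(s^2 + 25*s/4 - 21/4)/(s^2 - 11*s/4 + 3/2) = (s + 7)/(s - 2)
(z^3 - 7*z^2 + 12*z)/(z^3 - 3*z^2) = (z - 4)/z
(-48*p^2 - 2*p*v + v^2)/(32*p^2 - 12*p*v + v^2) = (-6*p - v)/(4*p - v)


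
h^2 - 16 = (h - 4)*(h + 4)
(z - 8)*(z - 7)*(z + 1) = z^3 - 14*z^2 + 41*z + 56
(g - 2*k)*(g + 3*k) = g^2 + g*k - 6*k^2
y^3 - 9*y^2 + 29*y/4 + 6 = (y - 8)*(y - 3/2)*(y + 1/2)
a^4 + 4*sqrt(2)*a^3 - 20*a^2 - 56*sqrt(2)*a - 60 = (a - 3*sqrt(2))*(a + sqrt(2))^2*(a + 5*sqrt(2))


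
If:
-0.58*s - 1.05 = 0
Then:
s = -1.81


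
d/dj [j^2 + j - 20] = 2*j + 1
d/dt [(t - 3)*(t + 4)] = 2*t + 1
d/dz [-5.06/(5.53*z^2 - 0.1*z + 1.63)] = (55.9636*z - 0.506)/(5.53*z^2 - 0.1*z + 1.63)^2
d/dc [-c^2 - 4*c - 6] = -2*c - 4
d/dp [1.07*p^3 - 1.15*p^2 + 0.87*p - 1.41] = 3.21*p^2 - 2.3*p + 0.87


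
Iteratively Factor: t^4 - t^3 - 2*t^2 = (t)*(t^3 - t^2 - 2*t) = t*(t + 1)*(t^2 - 2*t) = t*(t - 2)*(t + 1)*(t)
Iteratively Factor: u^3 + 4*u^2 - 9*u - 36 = (u + 3)*(u^2 + u - 12) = (u + 3)*(u + 4)*(u - 3)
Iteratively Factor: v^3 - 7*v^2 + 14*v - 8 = (v - 2)*(v^2 - 5*v + 4) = (v - 2)*(v - 1)*(v - 4)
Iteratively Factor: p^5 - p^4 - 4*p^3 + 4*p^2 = (p - 2)*(p^4 + p^3 - 2*p^2) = (p - 2)*(p - 1)*(p^3 + 2*p^2) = p*(p - 2)*(p - 1)*(p^2 + 2*p) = p^2*(p - 2)*(p - 1)*(p + 2)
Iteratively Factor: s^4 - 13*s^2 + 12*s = (s - 3)*(s^3 + 3*s^2 - 4*s) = (s - 3)*(s + 4)*(s^2 - s) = (s - 3)*(s - 1)*(s + 4)*(s)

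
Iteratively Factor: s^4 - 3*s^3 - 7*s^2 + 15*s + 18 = (s - 3)*(s^3 - 7*s - 6) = (s - 3)*(s + 2)*(s^2 - 2*s - 3) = (s - 3)^2*(s + 2)*(s + 1)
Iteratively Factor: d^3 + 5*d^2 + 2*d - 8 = (d + 4)*(d^2 + d - 2) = (d - 1)*(d + 4)*(d + 2)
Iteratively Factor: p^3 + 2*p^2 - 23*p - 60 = (p + 4)*(p^2 - 2*p - 15) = (p + 3)*(p + 4)*(p - 5)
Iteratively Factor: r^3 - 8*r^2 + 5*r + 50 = (r - 5)*(r^2 - 3*r - 10) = (r - 5)^2*(r + 2)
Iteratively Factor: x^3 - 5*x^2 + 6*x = (x - 3)*(x^2 - 2*x) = (x - 3)*(x - 2)*(x)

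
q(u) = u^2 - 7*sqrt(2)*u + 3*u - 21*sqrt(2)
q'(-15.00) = -36.90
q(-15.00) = 298.79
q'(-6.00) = -18.90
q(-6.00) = 47.70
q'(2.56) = -1.78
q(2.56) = -40.81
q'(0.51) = -5.88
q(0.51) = -32.96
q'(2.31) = -2.28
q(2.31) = -40.30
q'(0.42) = -6.06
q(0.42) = -32.42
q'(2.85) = -1.20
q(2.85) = -41.24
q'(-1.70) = -10.30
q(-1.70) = -15.08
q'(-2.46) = -11.82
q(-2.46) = -6.67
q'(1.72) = -3.46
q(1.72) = -38.61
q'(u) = 2*u - 7*sqrt(2) + 3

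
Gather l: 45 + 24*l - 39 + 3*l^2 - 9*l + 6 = 3*l^2 + 15*l + 12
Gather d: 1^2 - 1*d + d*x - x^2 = d*(x - 1) - x^2 + 1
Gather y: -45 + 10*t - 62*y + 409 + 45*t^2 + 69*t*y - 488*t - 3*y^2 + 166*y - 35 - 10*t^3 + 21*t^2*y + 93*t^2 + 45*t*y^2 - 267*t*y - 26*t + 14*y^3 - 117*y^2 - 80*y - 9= -10*t^3 + 138*t^2 - 504*t + 14*y^3 + y^2*(45*t - 120) + y*(21*t^2 - 198*t + 24) + 320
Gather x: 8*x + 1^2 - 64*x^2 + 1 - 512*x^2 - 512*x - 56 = -576*x^2 - 504*x - 54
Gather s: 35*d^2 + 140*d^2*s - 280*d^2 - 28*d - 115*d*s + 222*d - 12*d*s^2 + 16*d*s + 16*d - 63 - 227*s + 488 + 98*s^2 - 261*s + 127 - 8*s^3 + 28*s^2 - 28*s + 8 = -245*d^2 + 210*d - 8*s^3 + s^2*(126 - 12*d) + s*(140*d^2 - 99*d - 516) + 560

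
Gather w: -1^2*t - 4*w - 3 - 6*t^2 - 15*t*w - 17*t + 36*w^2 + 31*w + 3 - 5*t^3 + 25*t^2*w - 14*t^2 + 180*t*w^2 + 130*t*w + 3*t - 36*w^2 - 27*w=-5*t^3 - 20*t^2 + 180*t*w^2 - 15*t + w*(25*t^2 + 115*t)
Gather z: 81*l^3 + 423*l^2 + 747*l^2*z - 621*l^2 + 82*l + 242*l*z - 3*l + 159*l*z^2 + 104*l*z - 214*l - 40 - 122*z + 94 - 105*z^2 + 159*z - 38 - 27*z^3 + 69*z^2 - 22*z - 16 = 81*l^3 - 198*l^2 - 135*l - 27*z^3 + z^2*(159*l - 36) + z*(747*l^2 + 346*l + 15)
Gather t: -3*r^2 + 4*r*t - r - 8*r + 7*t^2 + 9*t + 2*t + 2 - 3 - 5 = -3*r^2 - 9*r + 7*t^2 + t*(4*r + 11) - 6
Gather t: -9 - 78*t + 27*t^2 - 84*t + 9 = 27*t^2 - 162*t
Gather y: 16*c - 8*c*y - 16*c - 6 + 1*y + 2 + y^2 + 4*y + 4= y^2 + y*(5 - 8*c)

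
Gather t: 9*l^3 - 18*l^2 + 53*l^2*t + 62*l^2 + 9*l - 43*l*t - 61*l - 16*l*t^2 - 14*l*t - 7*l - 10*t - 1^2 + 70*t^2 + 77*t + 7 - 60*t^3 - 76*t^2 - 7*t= 9*l^3 + 44*l^2 - 59*l - 60*t^3 + t^2*(-16*l - 6) + t*(53*l^2 - 57*l + 60) + 6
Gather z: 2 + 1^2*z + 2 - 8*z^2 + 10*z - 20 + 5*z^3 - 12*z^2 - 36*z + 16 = 5*z^3 - 20*z^2 - 25*z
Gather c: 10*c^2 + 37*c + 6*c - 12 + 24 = 10*c^2 + 43*c + 12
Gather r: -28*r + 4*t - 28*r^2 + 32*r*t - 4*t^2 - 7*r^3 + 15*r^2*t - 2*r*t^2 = -7*r^3 + r^2*(15*t - 28) + r*(-2*t^2 + 32*t - 28) - 4*t^2 + 4*t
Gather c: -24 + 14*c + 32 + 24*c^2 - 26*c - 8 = 24*c^2 - 12*c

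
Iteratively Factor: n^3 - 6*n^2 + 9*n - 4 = (n - 1)*(n^2 - 5*n + 4) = (n - 1)^2*(n - 4)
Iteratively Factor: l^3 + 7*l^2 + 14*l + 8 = (l + 4)*(l^2 + 3*l + 2) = (l + 2)*(l + 4)*(l + 1)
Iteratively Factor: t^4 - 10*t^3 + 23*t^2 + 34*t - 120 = (t + 2)*(t^3 - 12*t^2 + 47*t - 60) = (t - 5)*(t + 2)*(t^2 - 7*t + 12) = (t - 5)*(t - 4)*(t + 2)*(t - 3)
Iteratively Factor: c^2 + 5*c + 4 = (c + 1)*(c + 4)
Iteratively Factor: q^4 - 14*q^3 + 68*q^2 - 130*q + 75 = (q - 5)*(q^3 - 9*q^2 + 23*q - 15) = (q - 5)*(q - 3)*(q^2 - 6*q + 5) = (q - 5)*(q - 3)*(q - 1)*(q - 5)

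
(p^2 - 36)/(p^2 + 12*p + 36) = (p - 6)/(p + 6)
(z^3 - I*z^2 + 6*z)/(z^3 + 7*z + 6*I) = z/(z + I)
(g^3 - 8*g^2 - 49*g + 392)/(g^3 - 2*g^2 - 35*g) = (g^2 - g - 56)/(g*(g + 5))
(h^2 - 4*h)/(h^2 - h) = (h - 4)/(h - 1)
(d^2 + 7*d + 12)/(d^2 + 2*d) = (d^2 + 7*d + 12)/(d*(d + 2))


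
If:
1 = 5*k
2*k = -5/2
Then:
No Solution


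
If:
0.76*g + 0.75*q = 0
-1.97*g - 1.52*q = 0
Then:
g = 0.00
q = 0.00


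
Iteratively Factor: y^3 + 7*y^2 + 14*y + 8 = (y + 4)*(y^2 + 3*y + 2) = (y + 1)*(y + 4)*(y + 2)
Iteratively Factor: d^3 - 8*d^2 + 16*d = (d - 4)*(d^2 - 4*d) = d*(d - 4)*(d - 4)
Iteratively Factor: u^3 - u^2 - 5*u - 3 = (u - 3)*(u^2 + 2*u + 1) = (u - 3)*(u + 1)*(u + 1)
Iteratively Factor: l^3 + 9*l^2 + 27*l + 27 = (l + 3)*(l^2 + 6*l + 9) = (l + 3)^2*(l + 3)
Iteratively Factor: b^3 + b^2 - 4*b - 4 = (b + 2)*(b^2 - b - 2) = (b - 2)*(b + 2)*(b + 1)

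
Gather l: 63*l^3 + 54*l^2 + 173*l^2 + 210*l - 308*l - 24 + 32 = 63*l^3 + 227*l^2 - 98*l + 8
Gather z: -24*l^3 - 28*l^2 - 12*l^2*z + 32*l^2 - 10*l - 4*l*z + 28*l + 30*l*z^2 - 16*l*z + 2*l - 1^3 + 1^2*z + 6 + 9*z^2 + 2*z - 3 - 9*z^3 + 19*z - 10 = -24*l^3 + 4*l^2 + 20*l - 9*z^3 + z^2*(30*l + 9) + z*(-12*l^2 - 20*l + 22) - 8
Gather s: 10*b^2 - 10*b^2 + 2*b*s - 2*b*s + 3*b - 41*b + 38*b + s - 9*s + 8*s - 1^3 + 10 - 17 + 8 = 0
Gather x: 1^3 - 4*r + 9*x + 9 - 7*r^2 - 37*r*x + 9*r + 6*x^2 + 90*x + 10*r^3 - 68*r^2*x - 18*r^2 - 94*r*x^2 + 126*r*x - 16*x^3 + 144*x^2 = 10*r^3 - 25*r^2 + 5*r - 16*x^3 + x^2*(150 - 94*r) + x*(-68*r^2 + 89*r + 99) + 10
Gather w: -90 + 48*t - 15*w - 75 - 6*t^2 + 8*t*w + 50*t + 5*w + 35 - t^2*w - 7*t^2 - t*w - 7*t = -13*t^2 + 91*t + w*(-t^2 + 7*t - 10) - 130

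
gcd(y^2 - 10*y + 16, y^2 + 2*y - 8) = y - 2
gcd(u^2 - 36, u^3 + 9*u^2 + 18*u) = u + 6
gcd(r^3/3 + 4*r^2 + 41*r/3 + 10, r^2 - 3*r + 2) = 1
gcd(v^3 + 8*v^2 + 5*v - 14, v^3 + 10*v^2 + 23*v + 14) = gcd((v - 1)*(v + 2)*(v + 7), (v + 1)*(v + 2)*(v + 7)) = v^2 + 9*v + 14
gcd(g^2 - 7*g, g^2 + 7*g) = g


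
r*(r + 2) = r^2 + 2*r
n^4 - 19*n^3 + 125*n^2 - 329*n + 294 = (n - 7)^2*(n - 3)*(n - 2)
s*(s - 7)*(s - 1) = s^3 - 8*s^2 + 7*s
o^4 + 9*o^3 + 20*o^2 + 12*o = o*(o + 1)*(o + 2)*(o + 6)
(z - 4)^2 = z^2 - 8*z + 16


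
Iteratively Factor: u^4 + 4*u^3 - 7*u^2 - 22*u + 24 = (u + 3)*(u^3 + u^2 - 10*u + 8) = (u + 3)*(u + 4)*(u^2 - 3*u + 2) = (u - 1)*(u + 3)*(u + 4)*(u - 2)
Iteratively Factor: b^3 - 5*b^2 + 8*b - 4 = (b - 1)*(b^2 - 4*b + 4) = (b - 2)*(b - 1)*(b - 2)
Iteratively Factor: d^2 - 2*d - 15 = (d + 3)*(d - 5)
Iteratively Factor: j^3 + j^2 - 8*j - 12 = (j + 2)*(j^2 - j - 6) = (j + 2)^2*(j - 3)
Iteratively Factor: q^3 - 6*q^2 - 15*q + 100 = (q - 5)*(q^2 - q - 20) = (q - 5)^2*(q + 4)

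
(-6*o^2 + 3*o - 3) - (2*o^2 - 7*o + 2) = -8*o^2 + 10*o - 5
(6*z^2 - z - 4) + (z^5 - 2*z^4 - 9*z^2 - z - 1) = z^5 - 2*z^4 - 3*z^2 - 2*z - 5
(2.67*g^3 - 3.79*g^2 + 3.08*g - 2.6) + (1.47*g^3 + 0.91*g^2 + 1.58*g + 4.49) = 4.14*g^3 - 2.88*g^2 + 4.66*g + 1.89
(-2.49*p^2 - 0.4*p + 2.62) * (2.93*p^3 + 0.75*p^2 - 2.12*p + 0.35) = -7.2957*p^5 - 3.0395*p^4 + 12.6554*p^3 + 1.9415*p^2 - 5.6944*p + 0.917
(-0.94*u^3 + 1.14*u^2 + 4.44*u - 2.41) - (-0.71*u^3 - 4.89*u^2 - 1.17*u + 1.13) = -0.23*u^3 + 6.03*u^2 + 5.61*u - 3.54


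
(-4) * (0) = 0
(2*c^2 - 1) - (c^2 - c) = c^2 + c - 1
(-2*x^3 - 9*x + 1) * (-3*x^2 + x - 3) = 6*x^5 - 2*x^4 + 33*x^3 - 12*x^2 + 28*x - 3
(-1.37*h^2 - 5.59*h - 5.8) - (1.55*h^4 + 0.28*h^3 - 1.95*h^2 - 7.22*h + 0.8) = -1.55*h^4 - 0.28*h^3 + 0.58*h^2 + 1.63*h - 6.6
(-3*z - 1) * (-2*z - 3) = 6*z^2 + 11*z + 3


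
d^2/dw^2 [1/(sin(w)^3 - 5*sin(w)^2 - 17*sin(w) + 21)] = (-9*sin(w)^5 + 46*sin(w)^4 - 8*sin(w)^3 - 154*sin(w)^2 - 815*sin(w) - 788)/((sin(w) - 7)^3*(sin(w) - 1)^2*(sin(w) + 3)^3)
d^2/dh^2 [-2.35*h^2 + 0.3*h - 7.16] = -4.70000000000000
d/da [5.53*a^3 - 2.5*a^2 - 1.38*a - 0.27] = 16.59*a^2 - 5.0*a - 1.38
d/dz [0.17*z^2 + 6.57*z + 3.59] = 0.34*z + 6.57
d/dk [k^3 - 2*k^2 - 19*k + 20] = 3*k^2 - 4*k - 19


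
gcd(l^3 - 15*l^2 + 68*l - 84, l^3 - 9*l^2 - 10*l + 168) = l^2 - 13*l + 42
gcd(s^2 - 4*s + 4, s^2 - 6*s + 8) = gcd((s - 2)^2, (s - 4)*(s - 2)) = s - 2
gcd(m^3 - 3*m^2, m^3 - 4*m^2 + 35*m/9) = m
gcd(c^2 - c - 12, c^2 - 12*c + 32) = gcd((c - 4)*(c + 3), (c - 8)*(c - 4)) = c - 4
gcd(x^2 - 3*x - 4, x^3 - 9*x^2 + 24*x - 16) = x - 4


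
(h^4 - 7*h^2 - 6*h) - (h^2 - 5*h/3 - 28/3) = h^4 - 8*h^2 - 13*h/3 + 28/3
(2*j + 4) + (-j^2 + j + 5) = -j^2 + 3*j + 9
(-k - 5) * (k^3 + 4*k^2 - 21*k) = -k^4 - 9*k^3 + k^2 + 105*k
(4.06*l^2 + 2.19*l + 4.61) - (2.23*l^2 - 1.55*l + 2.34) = 1.83*l^2 + 3.74*l + 2.27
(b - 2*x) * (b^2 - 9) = b^3 - 2*b^2*x - 9*b + 18*x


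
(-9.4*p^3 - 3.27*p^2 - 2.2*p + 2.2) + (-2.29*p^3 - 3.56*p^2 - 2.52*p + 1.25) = -11.69*p^3 - 6.83*p^2 - 4.72*p + 3.45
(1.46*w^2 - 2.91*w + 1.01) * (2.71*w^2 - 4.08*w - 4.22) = 3.9566*w^4 - 13.8429*w^3 + 8.4487*w^2 + 8.1594*w - 4.2622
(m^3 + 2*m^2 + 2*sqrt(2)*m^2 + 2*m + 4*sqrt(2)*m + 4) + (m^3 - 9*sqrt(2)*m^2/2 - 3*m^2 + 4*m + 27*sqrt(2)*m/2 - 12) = 2*m^3 - 5*sqrt(2)*m^2/2 - m^2 + 6*m + 35*sqrt(2)*m/2 - 8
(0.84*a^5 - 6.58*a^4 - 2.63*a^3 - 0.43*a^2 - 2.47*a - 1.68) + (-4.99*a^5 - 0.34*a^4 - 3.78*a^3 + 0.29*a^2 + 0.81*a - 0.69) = -4.15*a^5 - 6.92*a^4 - 6.41*a^3 - 0.14*a^2 - 1.66*a - 2.37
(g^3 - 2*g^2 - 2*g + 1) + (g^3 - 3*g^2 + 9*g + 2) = 2*g^3 - 5*g^2 + 7*g + 3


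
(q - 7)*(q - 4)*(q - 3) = q^3 - 14*q^2 + 61*q - 84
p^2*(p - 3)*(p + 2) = p^4 - p^3 - 6*p^2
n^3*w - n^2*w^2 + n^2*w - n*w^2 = n*(n - w)*(n*w + w)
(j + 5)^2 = j^2 + 10*j + 25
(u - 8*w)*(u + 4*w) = u^2 - 4*u*w - 32*w^2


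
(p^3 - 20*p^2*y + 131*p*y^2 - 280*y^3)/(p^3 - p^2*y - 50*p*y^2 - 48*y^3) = (p^2 - 12*p*y + 35*y^2)/(p^2 + 7*p*y + 6*y^2)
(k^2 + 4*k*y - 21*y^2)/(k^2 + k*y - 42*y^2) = (-k + 3*y)/(-k + 6*y)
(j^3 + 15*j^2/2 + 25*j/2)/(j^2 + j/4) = 2*(2*j^2 + 15*j + 25)/(4*j + 1)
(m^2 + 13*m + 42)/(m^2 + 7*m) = (m + 6)/m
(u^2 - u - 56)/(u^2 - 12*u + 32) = (u + 7)/(u - 4)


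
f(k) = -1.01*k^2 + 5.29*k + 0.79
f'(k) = 5.29 - 2.02*k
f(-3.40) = -28.87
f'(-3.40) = 12.16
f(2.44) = 7.68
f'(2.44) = 0.36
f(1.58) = 6.63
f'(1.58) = 2.10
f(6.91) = -10.88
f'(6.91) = -8.67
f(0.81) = 4.41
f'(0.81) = 3.65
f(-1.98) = -13.64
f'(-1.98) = 9.29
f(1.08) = 5.33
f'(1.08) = 3.11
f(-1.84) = -12.36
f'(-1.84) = 9.01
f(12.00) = -81.17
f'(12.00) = -18.95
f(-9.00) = -128.63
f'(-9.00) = 23.47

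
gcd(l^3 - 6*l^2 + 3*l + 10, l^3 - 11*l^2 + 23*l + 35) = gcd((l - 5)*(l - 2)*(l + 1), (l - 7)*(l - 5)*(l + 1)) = l^2 - 4*l - 5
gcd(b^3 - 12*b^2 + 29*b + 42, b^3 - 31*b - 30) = b^2 - 5*b - 6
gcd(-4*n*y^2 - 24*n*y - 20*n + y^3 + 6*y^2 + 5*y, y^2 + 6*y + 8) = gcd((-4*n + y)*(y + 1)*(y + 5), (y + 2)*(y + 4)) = 1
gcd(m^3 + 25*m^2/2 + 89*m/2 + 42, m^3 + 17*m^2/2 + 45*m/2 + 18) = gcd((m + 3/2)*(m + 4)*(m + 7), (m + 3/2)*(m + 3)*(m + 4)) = m^2 + 11*m/2 + 6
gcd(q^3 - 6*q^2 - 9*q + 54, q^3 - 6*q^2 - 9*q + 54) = q^3 - 6*q^2 - 9*q + 54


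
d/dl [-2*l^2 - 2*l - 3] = -4*l - 2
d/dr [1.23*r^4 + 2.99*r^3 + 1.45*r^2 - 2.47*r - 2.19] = 4.92*r^3 + 8.97*r^2 + 2.9*r - 2.47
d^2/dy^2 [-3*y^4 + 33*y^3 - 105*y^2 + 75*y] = -36*y^2 + 198*y - 210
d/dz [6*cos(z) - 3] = -6*sin(z)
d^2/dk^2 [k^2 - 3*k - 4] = 2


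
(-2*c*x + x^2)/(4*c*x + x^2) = (-2*c + x)/(4*c + x)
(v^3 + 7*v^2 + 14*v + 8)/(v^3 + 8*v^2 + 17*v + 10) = (v + 4)/(v + 5)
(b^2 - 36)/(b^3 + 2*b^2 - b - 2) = (b^2 - 36)/(b^3 + 2*b^2 - b - 2)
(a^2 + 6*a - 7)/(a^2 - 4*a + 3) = (a + 7)/(a - 3)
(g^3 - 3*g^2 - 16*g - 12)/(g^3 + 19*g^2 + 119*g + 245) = (g^3 - 3*g^2 - 16*g - 12)/(g^3 + 19*g^2 + 119*g + 245)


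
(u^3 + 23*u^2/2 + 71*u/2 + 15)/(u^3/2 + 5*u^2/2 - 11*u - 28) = (2*u^3 + 23*u^2 + 71*u + 30)/(u^3 + 5*u^2 - 22*u - 56)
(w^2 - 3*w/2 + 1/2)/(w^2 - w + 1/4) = 2*(w - 1)/(2*w - 1)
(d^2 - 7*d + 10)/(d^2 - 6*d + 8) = (d - 5)/(d - 4)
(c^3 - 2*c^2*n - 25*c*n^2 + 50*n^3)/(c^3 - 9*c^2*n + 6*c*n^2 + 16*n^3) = (c^2 - 25*n^2)/(c^2 - 7*c*n - 8*n^2)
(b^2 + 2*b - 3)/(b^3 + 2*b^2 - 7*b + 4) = (b + 3)/(b^2 + 3*b - 4)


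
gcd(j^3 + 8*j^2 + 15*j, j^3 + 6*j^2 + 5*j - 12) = j + 3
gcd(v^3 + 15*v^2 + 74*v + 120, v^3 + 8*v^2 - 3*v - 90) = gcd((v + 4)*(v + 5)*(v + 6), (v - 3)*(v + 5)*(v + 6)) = v^2 + 11*v + 30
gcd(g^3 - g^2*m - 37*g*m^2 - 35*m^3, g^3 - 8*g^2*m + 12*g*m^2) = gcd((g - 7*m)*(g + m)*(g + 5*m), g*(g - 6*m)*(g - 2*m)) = 1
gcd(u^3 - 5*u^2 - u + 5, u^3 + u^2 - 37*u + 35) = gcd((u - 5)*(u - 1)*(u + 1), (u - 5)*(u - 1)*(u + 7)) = u^2 - 6*u + 5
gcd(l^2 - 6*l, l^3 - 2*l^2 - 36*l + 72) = l - 6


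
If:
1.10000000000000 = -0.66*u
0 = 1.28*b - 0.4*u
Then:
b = -0.52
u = -1.67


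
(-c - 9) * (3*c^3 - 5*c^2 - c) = -3*c^4 - 22*c^3 + 46*c^2 + 9*c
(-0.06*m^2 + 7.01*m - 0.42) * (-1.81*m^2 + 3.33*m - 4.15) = 0.1086*m^4 - 12.8879*m^3 + 24.3525*m^2 - 30.4901*m + 1.743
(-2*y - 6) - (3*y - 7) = 1 - 5*y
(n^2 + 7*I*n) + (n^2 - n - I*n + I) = 2*n^2 - n + 6*I*n + I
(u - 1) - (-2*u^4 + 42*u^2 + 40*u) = 2*u^4 - 42*u^2 - 39*u - 1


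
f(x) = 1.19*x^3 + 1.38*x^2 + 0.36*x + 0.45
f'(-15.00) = 762.21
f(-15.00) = -3710.70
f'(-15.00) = 762.21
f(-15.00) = -3710.70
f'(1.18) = 8.59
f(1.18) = 4.75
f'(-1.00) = 1.17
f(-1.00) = 0.28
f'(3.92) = 66.04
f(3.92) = 94.75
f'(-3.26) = 29.30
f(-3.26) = -27.29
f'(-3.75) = 40.21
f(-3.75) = -44.25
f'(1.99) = 19.99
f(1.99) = 16.01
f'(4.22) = 75.58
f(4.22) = 115.98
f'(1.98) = 19.82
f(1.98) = 15.81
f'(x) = 3.57*x^2 + 2.76*x + 0.36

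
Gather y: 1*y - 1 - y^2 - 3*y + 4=-y^2 - 2*y + 3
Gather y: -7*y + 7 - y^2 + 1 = -y^2 - 7*y + 8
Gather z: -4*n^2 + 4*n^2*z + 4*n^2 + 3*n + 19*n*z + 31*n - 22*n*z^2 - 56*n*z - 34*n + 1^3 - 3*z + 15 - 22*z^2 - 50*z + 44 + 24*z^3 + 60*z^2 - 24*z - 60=24*z^3 + z^2*(38 - 22*n) + z*(4*n^2 - 37*n - 77)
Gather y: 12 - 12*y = 12 - 12*y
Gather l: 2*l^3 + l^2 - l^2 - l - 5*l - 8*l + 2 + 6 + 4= 2*l^3 - 14*l + 12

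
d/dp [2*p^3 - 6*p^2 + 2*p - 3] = 6*p^2 - 12*p + 2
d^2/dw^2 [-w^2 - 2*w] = -2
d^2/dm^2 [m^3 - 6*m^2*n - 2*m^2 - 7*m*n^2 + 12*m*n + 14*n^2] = 6*m - 12*n - 4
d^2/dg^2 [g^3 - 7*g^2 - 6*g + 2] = 6*g - 14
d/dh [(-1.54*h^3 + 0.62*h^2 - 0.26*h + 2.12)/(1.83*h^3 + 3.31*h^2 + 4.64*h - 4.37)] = (-6.232*h^4 - 13.3396*h^3 + 12.288*h^2 - 19.4532*h - 8.7006)/(3.3489*h^6 + 12.1146*h^5 + 27.9385*h^4 + 14.7226*h^3 - 7.3998*h^2 - 40.5536*h + 19.0969)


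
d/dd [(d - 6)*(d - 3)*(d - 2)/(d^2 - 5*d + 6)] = 1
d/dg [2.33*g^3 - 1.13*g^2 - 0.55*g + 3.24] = 6.99*g^2 - 2.26*g - 0.55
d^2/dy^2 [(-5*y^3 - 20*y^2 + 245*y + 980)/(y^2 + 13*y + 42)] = -260/(y^3 + 18*y^2 + 108*y + 216)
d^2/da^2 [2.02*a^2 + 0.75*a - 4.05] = 4.04000000000000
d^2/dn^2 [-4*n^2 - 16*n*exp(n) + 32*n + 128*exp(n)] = -16*n*exp(n) + 96*exp(n) - 8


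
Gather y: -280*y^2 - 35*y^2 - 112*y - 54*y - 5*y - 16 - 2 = -315*y^2 - 171*y - 18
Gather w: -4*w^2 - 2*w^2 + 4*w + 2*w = -6*w^2 + 6*w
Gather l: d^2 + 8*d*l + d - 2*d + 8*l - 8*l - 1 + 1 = d^2 + 8*d*l - d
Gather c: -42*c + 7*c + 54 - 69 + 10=-35*c - 5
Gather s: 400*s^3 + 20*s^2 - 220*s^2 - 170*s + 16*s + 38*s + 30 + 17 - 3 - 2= 400*s^3 - 200*s^2 - 116*s + 42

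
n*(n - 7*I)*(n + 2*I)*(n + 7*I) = n^4 + 2*I*n^3 + 49*n^2 + 98*I*n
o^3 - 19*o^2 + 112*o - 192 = (o - 8)^2*(o - 3)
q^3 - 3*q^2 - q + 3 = (q - 3)*(q - 1)*(q + 1)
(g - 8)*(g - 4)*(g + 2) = g^3 - 10*g^2 + 8*g + 64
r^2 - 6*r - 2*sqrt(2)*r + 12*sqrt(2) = (r - 6)*(r - 2*sqrt(2))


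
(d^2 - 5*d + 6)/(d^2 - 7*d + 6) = (d^2 - 5*d + 6)/(d^2 - 7*d + 6)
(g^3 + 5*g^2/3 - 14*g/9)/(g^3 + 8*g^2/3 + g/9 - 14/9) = g/(g + 1)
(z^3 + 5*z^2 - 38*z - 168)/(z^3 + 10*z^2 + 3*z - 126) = (z^2 - 2*z - 24)/(z^2 + 3*z - 18)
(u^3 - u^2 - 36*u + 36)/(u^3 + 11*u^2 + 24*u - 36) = (u - 6)/(u + 6)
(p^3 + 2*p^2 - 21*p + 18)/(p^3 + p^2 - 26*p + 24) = (p - 3)/(p - 4)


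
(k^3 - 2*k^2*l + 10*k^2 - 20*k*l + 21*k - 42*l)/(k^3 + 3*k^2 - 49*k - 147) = (k - 2*l)/(k - 7)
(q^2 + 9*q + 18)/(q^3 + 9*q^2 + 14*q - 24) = (q + 3)/(q^2 + 3*q - 4)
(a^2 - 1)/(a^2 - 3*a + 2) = (a + 1)/(a - 2)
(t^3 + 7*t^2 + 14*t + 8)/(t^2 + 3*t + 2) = t + 4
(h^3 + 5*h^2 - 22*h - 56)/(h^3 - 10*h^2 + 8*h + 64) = (h + 7)/(h - 8)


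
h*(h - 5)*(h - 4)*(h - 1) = h^4 - 10*h^3 + 29*h^2 - 20*h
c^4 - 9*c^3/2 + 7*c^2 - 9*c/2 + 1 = (c - 2)*(c - 1)^2*(c - 1/2)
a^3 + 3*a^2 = a^2*(a + 3)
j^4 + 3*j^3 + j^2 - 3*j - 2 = (j - 1)*(j + 1)^2*(j + 2)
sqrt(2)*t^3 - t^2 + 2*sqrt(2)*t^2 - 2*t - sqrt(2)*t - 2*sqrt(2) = (t + 2)*(t - sqrt(2))*(sqrt(2)*t + 1)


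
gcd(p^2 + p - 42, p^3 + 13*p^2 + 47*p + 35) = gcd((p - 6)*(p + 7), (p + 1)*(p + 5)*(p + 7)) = p + 7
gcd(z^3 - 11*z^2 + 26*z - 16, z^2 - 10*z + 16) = z^2 - 10*z + 16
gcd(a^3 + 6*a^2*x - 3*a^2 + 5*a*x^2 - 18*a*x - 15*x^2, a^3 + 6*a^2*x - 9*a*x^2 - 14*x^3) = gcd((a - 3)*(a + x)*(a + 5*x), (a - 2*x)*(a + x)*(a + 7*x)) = a + x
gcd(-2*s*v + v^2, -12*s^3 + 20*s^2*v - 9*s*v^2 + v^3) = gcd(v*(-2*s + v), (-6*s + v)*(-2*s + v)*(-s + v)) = 2*s - v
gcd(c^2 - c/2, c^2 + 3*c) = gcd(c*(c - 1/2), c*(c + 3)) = c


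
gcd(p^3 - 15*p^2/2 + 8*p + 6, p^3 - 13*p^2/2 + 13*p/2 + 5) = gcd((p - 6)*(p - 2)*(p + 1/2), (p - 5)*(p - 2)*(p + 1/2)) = p^2 - 3*p/2 - 1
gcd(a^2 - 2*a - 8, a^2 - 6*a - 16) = a + 2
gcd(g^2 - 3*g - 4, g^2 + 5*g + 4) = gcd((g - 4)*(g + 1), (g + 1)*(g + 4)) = g + 1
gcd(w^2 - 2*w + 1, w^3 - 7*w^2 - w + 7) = w - 1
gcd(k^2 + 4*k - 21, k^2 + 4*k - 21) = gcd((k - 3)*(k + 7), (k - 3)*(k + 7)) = k^2 + 4*k - 21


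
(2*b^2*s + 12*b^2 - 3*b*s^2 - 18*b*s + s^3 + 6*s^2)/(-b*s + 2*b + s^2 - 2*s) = (-2*b*s - 12*b + s^2 + 6*s)/(s - 2)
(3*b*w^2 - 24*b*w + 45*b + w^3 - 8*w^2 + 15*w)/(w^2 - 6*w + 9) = (3*b*w - 15*b + w^2 - 5*w)/(w - 3)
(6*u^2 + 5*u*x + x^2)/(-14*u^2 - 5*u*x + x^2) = (3*u + x)/(-7*u + x)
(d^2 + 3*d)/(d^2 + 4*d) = (d + 3)/(d + 4)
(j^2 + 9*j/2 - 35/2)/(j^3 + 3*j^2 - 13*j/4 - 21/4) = 2*(2*j^2 + 9*j - 35)/(4*j^3 + 12*j^2 - 13*j - 21)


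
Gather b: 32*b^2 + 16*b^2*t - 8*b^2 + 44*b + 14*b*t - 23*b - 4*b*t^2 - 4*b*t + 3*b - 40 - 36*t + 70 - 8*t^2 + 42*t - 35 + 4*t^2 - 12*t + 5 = b^2*(16*t + 24) + b*(-4*t^2 + 10*t + 24) - 4*t^2 - 6*t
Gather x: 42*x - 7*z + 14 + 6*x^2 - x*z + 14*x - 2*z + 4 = 6*x^2 + x*(56 - z) - 9*z + 18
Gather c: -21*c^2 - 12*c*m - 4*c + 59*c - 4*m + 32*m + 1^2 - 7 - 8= -21*c^2 + c*(55 - 12*m) + 28*m - 14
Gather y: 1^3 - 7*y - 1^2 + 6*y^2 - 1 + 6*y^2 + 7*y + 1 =12*y^2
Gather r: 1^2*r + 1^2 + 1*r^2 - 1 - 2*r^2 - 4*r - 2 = -r^2 - 3*r - 2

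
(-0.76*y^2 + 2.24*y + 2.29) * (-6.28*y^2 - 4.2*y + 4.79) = 4.7728*y^4 - 10.8752*y^3 - 27.4296*y^2 + 1.1116*y + 10.9691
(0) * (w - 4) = 0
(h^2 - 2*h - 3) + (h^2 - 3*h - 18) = 2*h^2 - 5*h - 21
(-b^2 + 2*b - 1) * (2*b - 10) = -2*b^3 + 14*b^2 - 22*b + 10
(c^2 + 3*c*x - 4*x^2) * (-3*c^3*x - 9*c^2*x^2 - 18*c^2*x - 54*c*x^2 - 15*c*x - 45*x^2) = -3*c^5*x - 18*c^4*x^2 - 18*c^4*x - 15*c^3*x^3 - 108*c^3*x^2 - 15*c^3*x + 36*c^2*x^4 - 90*c^2*x^3 - 90*c^2*x^2 + 216*c*x^4 - 75*c*x^3 + 180*x^4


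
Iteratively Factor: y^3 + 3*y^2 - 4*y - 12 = (y + 3)*(y^2 - 4) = (y + 2)*(y + 3)*(y - 2)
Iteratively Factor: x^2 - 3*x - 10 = (x + 2)*(x - 5)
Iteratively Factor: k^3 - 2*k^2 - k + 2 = (k - 2)*(k^2 - 1) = (k - 2)*(k - 1)*(k + 1)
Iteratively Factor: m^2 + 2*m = (m)*(m + 2)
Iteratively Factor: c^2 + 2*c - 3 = (c - 1)*(c + 3)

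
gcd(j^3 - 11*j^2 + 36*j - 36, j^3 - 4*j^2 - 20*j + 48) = j^2 - 8*j + 12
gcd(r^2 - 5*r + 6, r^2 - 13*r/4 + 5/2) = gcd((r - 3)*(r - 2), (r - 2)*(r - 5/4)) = r - 2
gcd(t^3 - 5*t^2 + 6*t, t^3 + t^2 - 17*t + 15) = t - 3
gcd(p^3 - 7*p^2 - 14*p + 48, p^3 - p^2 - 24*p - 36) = p + 3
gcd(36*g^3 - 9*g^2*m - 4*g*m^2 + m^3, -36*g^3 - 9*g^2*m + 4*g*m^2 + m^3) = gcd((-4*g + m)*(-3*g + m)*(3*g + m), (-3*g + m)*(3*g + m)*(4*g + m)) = 9*g^2 - m^2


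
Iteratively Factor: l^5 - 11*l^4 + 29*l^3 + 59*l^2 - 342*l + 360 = (l + 3)*(l^4 - 14*l^3 + 71*l^2 - 154*l + 120) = (l - 5)*(l + 3)*(l^3 - 9*l^2 + 26*l - 24) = (l - 5)*(l - 3)*(l + 3)*(l^2 - 6*l + 8) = (l - 5)*(l - 4)*(l - 3)*(l + 3)*(l - 2)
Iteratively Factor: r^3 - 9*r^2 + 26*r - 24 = (r - 2)*(r^2 - 7*r + 12) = (r - 3)*(r - 2)*(r - 4)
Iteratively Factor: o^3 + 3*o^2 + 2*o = (o + 1)*(o^2 + 2*o) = (o + 1)*(o + 2)*(o)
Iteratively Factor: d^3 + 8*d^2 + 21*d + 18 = (d + 3)*(d^2 + 5*d + 6) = (d + 3)^2*(d + 2)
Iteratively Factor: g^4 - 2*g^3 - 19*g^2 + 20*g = (g)*(g^3 - 2*g^2 - 19*g + 20) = g*(g - 5)*(g^2 + 3*g - 4) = g*(g - 5)*(g - 1)*(g + 4)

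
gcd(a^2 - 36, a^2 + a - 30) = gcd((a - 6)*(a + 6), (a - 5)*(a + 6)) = a + 6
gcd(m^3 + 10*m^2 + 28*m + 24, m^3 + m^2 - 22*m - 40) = m + 2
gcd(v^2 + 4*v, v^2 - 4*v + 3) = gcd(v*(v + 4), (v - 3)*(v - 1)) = 1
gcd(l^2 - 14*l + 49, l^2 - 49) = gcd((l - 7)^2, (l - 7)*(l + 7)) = l - 7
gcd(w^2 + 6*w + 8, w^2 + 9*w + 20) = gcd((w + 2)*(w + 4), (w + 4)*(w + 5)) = w + 4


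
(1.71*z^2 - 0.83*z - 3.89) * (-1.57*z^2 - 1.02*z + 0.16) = -2.6847*z^4 - 0.4411*z^3 + 7.2275*z^2 + 3.835*z - 0.6224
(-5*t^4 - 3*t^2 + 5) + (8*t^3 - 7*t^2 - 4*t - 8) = -5*t^4 + 8*t^3 - 10*t^2 - 4*t - 3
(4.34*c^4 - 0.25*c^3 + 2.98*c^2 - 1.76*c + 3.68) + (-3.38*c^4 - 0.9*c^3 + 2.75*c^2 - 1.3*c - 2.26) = 0.96*c^4 - 1.15*c^3 + 5.73*c^2 - 3.06*c + 1.42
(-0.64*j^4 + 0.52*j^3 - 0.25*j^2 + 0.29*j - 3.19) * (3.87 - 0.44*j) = 0.2816*j^5 - 2.7056*j^4 + 2.1224*j^3 - 1.0951*j^2 + 2.5259*j - 12.3453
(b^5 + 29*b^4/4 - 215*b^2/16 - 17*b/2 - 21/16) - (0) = b^5 + 29*b^4/4 - 215*b^2/16 - 17*b/2 - 21/16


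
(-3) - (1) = -4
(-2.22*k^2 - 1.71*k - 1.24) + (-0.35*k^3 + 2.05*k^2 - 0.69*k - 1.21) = -0.35*k^3 - 0.17*k^2 - 2.4*k - 2.45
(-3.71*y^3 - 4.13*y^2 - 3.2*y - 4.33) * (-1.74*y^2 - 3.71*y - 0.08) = 6.4554*y^5 + 20.9503*y^4 + 21.1871*y^3 + 19.7366*y^2 + 16.3203*y + 0.3464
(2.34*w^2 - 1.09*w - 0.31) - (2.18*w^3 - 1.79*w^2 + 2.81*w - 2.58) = -2.18*w^3 + 4.13*w^2 - 3.9*w + 2.27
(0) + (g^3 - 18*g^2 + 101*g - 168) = g^3 - 18*g^2 + 101*g - 168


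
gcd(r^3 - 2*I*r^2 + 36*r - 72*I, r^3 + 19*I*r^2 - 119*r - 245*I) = 1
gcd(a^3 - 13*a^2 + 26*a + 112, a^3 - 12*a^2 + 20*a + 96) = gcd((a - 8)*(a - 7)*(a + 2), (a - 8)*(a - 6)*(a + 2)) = a^2 - 6*a - 16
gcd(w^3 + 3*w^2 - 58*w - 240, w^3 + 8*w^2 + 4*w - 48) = w + 6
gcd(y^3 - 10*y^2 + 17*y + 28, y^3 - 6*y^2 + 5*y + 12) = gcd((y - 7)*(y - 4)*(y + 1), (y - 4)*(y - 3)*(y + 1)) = y^2 - 3*y - 4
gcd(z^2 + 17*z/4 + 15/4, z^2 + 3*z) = z + 3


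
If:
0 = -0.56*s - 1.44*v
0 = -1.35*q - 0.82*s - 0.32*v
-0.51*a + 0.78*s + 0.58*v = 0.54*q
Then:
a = -4.19831932773109*v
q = 1.32486772486772*v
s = -2.57142857142857*v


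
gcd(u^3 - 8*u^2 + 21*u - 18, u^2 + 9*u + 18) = 1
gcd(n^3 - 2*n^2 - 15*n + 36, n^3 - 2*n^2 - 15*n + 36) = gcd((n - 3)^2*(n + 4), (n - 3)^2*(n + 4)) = n^3 - 2*n^2 - 15*n + 36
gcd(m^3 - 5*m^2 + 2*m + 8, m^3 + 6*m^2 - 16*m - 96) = m - 4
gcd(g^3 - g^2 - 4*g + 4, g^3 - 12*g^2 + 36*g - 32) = g - 2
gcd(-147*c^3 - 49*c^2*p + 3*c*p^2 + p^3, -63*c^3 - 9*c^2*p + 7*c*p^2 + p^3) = 21*c^2 + 10*c*p + p^2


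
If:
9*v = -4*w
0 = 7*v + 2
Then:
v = -2/7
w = 9/14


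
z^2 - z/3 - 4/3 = (z - 4/3)*(z + 1)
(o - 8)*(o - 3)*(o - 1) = o^3 - 12*o^2 + 35*o - 24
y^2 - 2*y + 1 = (y - 1)^2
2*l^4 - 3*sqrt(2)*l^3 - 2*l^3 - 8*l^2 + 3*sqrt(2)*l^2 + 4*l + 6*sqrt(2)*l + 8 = (l - 2)*(l - 2*sqrt(2))*(sqrt(2)*l + 1)*(sqrt(2)*l + sqrt(2))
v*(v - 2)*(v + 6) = v^3 + 4*v^2 - 12*v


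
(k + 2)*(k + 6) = k^2 + 8*k + 12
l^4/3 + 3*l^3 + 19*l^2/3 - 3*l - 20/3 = (l/3 + 1/3)*(l - 1)*(l + 4)*(l + 5)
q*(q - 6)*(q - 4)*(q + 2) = q^4 - 8*q^3 + 4*q^2 + 48*q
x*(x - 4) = x^2 - 4*x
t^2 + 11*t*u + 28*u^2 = (t + 4*u)*(t + 7*u)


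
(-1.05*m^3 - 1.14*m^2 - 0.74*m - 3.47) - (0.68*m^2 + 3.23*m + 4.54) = -1.05*m^3 - 1.82*m^2 - 3.97*m - 8.01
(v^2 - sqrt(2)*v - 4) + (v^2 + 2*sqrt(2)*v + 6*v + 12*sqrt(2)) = 2*v^2 + sqrt(2)*v + 6*v - 4 + 12*sqrt(2)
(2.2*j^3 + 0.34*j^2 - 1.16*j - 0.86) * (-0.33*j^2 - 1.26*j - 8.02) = -0.726*j^5 - 2.8842*j^4 - 17.6896*j^3 - 0.9814*j^2 + 10.3868*j + 6.8972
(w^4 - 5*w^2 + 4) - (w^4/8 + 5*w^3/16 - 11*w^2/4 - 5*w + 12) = 7*w^4/8 - 5*w^3/16 - 9*w^2/4 + 5*w - 8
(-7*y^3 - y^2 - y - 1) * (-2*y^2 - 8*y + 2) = 14*y^5 + 58*y^4 - 4*y^3 + 8*y^2 + 6*y - 2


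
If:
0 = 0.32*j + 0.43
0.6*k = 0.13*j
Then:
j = -1.34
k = -0.29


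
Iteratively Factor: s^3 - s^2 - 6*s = (s)*(s^2 - s - 6) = s*(s + 2)*(s - 3)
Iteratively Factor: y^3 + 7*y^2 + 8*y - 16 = (y + 4)*(y^2 + 3*y - 4) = (y + 4)^2*(y - 1)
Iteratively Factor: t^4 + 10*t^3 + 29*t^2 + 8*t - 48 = (t + 3)*(t^3 + 7*t^2 + 8*t - 16) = (t + 3)*(t + 4)*(t^2 + 3*t - 4) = (t - 1)*(t + 3)*(t + 4)*(t + 4)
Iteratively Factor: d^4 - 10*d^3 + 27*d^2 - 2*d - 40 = (d - 5)*(d^3 - 5*d^2 + 2*d + 8) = (d - 5)*(d - 4)*(d^2 - d - 2) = (d - 5)*(d - 4)*(d + 1)*(d - 2)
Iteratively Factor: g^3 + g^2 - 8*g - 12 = (g + 2)*(g^2 - g - 6) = (g - 3)*(g + 2)*(g + 2)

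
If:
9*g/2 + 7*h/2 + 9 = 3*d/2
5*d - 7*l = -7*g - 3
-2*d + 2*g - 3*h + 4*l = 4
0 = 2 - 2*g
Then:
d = 107/3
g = 1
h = 80/7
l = 565/21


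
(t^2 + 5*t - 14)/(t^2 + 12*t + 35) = (t - 2)/(t + 5)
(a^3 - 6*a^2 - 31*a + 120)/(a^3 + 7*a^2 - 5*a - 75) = (a - 8)/(a + 5)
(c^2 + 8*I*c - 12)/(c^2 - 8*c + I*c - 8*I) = (c^2 + 8*I*c - 12)/(c^2 + c*(-8 + I) - 8*I)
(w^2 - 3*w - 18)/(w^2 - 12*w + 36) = (w + 3)/(w - 6)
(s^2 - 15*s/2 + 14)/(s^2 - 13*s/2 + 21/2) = (s - 4)/(s - 3)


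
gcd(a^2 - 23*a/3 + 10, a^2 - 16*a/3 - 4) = a - 6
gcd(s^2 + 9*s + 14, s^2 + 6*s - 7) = s + 7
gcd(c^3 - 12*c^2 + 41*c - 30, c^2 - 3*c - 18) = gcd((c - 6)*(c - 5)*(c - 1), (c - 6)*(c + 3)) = c - 6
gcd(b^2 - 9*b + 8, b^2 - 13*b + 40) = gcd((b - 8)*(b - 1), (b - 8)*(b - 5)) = b - 8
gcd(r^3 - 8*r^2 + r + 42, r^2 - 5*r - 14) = r^2 - 5*r - 14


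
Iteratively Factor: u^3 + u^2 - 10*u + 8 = (u - 1)*(u^2 + 2*u - 8) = (u - 1)*(u + 4)*(u - 2)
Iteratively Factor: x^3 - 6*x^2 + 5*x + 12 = (x - 4)*(x^2 - 2*x - 3) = (x - 4)*(x + 1)*(x - 3)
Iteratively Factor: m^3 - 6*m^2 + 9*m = (m - 3)*(m^2 - 3*m) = (m - 3)^2*(m)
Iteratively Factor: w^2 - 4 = (w - 2)*(w + 2)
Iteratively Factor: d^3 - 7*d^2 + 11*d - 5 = (d - 1)*(d^2 - 6*d + 5) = (d - 5)*(d - 1)*(d - 1)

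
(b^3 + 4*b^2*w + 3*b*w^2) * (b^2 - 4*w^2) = b^5 + 4*b^4*w - b^3*w^2 - 16*b^2*w^3 - 12*b*w^4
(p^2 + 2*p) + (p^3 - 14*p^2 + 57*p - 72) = p^3 - 13*p^2 + 59*p - 72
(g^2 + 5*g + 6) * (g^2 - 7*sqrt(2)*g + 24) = g^4 - 7*sqrt(2)*g^3 + 5*g^3 - 35*sqrt(2)*g^2 + 30*g^2 - 42*sqrt(2)*g + 120*g + 144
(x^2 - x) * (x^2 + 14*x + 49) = x^4 + 13*x^3 + 35*x^2 - 49*x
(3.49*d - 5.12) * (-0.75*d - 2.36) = -2.6175*d^2 - 4.3964*d + 12.0832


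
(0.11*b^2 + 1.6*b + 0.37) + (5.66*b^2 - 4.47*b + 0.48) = 5.77*b^2 - 2.87*b + 0.85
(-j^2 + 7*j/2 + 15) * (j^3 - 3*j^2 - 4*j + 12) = -j^5 + 13*j^4/2 + 17*j^3/2 - 71*j^2 - 18*j + 180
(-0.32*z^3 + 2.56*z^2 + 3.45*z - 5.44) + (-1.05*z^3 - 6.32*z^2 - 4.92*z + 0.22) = -1.37*z^3 - 3.76*z^2 - 1.47*z - 5.22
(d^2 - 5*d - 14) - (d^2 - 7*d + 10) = 2*d - 24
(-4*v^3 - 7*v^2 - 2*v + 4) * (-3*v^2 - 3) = 12*v^5 + 21*v^4 + 18*v^3 + 9*v^2 + 6*v - 12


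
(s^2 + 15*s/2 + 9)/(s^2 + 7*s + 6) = (s + 3/2)/(s + 1)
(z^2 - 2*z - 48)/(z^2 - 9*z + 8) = (z + 6)/(z - 1)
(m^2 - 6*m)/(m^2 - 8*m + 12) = m/(m - 2)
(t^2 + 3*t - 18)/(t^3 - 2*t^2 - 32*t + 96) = (t - 3)/(t^2 - 8*t + 16)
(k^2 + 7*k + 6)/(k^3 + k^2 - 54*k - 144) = (k + 1)/(k^2 - 5*k - 24)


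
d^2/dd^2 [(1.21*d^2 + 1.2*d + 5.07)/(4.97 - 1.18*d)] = (8.88178419700125e-16*d^2 - 87.970154)/(1.643032*d^3 - 20.760684*d^2 + 87.441186*d - 122.763473)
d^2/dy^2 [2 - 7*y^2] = -14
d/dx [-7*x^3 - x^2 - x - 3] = -21*x^2 - 2*x - 1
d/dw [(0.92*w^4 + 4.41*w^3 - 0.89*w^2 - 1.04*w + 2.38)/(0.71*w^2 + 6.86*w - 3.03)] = (1.3064*w^5 + 22.0647*w^4 + 49.3548*w^3 - 45.4539*w^2 + 2.0138*w - 13.1756)/(0.5041*w^4 + 9.7412*w^3 + 42.757*w^2 - 41.5716*w + 9.1809)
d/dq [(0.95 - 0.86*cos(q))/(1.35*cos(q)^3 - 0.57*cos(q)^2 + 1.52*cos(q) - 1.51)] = (-2.322*cos(q)^3 + 4.3377*cos(q)^2 - 1.083*cos(q) + 0.1454)*sin(q)/(1.8225*cos(q)^6 - 1.539*cos(q)^5 + 4.4289*cos(q)^4 - 5.8098*cos(q)^3 + 4.0318*cos(q)^2 - 4.5904*cos(q) + 2.2801)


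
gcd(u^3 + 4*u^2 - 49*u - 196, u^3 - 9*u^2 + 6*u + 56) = u - 7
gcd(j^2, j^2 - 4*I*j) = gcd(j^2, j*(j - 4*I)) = j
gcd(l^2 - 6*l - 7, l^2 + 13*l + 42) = 1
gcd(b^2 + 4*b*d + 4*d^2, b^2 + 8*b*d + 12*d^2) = b + 2*d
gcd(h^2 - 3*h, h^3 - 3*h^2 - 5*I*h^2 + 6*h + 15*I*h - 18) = h - 3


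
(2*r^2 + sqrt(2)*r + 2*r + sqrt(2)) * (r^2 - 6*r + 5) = 2*r^4 - 10*r^3 + sqrt(2)*r^3 - 5*sqrt(2)*r^2 - 2*r^2 - sqrt(2)*r + 10*r + 5*sqrt(2)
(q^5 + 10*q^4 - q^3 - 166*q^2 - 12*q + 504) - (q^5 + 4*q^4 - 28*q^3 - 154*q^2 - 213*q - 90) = 6*q^4 + 27*q^3 - 12*q^2 + 201*q + 594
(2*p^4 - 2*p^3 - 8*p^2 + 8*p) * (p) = 2*p^5 - 2*p^4 - 8*p^3 + 8*p^2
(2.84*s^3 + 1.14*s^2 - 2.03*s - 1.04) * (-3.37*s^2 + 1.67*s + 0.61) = -9.5708*s^5 + 0.901*s^4 + 10.4773*s^3 + 0.810100000000001*s^2 - 2.9751*s - 0.6344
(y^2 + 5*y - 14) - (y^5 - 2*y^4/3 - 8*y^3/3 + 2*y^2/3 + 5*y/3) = -y^5 + 2*y^4/3 + 8*y^3/3 + y^2/3 + 10*y/3 - 14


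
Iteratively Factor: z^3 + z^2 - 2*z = (z - 1)*(z^2 + 2*z) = z*(z - 1)*(z + 2)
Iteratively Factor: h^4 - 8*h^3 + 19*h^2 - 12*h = (h - 3)*(h^3 - 5*h^2 + 4*h) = (h - 3)*(h - 1)*(h^2 - 4*h) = (h - 4)*(h - 3)*(h - 1)*(h)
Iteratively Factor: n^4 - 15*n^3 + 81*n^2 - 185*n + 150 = (n - 3)*(n^3 - 12*n^2 + 45*n - 50) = (n - 5)*(n - 3)*(n^2 - 7*n + 10) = (n - 5)^2*(n - 3)*(n - 2)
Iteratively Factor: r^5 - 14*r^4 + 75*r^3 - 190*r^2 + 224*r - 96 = (r - 1)*(r^4 - 13*r^3 + 62*r^2 - 128*r + 96) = (r - 2)*(r - 1)*(r^3 - 11*r^2 + 40*r - 48) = (r - 4)*(r - 2)*(r - 1)*(r^2 - 7*r + 12) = (r - 4)^2*(r - 2)*(r - 1)*(r - 3)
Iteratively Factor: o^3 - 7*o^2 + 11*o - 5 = (o - 5)*(o^2 - 2*o + 1) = (o - 5)*(o - 1)*(o - 1)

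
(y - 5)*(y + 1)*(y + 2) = y^3 - 2*y^2 - 13*y - 10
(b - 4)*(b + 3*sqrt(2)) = b^2 - 4*b + 3*sqrt(2)*b - 12*sqrt(2)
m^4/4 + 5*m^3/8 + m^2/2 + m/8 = m*(m/4 + 1/4)*(m + 1/2)*(m + 1)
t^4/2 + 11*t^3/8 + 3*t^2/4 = t^2*(t/2 + 1)*(t + 3/4)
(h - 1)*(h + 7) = h^2 + 6*h - 7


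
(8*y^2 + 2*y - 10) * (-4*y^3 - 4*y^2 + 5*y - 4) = -32*y^5 - 40*y^4 + 72*y^3 + 18*y^2 - 58*y + 40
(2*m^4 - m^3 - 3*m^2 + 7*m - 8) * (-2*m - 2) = -4*m^5 - 2*m^4 + 8*m^3 - 8*m^2 + 2*m + 16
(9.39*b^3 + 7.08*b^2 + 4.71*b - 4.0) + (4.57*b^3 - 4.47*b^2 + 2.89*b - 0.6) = 13.96*b^3 + 2.61*b^2 + 7.6*b - 4.6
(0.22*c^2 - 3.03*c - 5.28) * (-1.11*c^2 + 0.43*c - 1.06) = -0.2442*c^4 + 3.4579*c^3 + 4.3247*c^2 + 0.9414*c + 5.5968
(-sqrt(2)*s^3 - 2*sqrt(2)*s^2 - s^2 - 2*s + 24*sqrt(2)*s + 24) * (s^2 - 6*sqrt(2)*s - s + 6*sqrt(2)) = -sqrt(2)*s^5 - sqrt(2)*s^4 + 11*s^4 + 11*s^3 + 32*sqrt(2)*s^3 - 286*s^2 - 18*sqrt(2)*s^2 - 156*sqrt(2)*s + 264*s + 144*sqrt(2)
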